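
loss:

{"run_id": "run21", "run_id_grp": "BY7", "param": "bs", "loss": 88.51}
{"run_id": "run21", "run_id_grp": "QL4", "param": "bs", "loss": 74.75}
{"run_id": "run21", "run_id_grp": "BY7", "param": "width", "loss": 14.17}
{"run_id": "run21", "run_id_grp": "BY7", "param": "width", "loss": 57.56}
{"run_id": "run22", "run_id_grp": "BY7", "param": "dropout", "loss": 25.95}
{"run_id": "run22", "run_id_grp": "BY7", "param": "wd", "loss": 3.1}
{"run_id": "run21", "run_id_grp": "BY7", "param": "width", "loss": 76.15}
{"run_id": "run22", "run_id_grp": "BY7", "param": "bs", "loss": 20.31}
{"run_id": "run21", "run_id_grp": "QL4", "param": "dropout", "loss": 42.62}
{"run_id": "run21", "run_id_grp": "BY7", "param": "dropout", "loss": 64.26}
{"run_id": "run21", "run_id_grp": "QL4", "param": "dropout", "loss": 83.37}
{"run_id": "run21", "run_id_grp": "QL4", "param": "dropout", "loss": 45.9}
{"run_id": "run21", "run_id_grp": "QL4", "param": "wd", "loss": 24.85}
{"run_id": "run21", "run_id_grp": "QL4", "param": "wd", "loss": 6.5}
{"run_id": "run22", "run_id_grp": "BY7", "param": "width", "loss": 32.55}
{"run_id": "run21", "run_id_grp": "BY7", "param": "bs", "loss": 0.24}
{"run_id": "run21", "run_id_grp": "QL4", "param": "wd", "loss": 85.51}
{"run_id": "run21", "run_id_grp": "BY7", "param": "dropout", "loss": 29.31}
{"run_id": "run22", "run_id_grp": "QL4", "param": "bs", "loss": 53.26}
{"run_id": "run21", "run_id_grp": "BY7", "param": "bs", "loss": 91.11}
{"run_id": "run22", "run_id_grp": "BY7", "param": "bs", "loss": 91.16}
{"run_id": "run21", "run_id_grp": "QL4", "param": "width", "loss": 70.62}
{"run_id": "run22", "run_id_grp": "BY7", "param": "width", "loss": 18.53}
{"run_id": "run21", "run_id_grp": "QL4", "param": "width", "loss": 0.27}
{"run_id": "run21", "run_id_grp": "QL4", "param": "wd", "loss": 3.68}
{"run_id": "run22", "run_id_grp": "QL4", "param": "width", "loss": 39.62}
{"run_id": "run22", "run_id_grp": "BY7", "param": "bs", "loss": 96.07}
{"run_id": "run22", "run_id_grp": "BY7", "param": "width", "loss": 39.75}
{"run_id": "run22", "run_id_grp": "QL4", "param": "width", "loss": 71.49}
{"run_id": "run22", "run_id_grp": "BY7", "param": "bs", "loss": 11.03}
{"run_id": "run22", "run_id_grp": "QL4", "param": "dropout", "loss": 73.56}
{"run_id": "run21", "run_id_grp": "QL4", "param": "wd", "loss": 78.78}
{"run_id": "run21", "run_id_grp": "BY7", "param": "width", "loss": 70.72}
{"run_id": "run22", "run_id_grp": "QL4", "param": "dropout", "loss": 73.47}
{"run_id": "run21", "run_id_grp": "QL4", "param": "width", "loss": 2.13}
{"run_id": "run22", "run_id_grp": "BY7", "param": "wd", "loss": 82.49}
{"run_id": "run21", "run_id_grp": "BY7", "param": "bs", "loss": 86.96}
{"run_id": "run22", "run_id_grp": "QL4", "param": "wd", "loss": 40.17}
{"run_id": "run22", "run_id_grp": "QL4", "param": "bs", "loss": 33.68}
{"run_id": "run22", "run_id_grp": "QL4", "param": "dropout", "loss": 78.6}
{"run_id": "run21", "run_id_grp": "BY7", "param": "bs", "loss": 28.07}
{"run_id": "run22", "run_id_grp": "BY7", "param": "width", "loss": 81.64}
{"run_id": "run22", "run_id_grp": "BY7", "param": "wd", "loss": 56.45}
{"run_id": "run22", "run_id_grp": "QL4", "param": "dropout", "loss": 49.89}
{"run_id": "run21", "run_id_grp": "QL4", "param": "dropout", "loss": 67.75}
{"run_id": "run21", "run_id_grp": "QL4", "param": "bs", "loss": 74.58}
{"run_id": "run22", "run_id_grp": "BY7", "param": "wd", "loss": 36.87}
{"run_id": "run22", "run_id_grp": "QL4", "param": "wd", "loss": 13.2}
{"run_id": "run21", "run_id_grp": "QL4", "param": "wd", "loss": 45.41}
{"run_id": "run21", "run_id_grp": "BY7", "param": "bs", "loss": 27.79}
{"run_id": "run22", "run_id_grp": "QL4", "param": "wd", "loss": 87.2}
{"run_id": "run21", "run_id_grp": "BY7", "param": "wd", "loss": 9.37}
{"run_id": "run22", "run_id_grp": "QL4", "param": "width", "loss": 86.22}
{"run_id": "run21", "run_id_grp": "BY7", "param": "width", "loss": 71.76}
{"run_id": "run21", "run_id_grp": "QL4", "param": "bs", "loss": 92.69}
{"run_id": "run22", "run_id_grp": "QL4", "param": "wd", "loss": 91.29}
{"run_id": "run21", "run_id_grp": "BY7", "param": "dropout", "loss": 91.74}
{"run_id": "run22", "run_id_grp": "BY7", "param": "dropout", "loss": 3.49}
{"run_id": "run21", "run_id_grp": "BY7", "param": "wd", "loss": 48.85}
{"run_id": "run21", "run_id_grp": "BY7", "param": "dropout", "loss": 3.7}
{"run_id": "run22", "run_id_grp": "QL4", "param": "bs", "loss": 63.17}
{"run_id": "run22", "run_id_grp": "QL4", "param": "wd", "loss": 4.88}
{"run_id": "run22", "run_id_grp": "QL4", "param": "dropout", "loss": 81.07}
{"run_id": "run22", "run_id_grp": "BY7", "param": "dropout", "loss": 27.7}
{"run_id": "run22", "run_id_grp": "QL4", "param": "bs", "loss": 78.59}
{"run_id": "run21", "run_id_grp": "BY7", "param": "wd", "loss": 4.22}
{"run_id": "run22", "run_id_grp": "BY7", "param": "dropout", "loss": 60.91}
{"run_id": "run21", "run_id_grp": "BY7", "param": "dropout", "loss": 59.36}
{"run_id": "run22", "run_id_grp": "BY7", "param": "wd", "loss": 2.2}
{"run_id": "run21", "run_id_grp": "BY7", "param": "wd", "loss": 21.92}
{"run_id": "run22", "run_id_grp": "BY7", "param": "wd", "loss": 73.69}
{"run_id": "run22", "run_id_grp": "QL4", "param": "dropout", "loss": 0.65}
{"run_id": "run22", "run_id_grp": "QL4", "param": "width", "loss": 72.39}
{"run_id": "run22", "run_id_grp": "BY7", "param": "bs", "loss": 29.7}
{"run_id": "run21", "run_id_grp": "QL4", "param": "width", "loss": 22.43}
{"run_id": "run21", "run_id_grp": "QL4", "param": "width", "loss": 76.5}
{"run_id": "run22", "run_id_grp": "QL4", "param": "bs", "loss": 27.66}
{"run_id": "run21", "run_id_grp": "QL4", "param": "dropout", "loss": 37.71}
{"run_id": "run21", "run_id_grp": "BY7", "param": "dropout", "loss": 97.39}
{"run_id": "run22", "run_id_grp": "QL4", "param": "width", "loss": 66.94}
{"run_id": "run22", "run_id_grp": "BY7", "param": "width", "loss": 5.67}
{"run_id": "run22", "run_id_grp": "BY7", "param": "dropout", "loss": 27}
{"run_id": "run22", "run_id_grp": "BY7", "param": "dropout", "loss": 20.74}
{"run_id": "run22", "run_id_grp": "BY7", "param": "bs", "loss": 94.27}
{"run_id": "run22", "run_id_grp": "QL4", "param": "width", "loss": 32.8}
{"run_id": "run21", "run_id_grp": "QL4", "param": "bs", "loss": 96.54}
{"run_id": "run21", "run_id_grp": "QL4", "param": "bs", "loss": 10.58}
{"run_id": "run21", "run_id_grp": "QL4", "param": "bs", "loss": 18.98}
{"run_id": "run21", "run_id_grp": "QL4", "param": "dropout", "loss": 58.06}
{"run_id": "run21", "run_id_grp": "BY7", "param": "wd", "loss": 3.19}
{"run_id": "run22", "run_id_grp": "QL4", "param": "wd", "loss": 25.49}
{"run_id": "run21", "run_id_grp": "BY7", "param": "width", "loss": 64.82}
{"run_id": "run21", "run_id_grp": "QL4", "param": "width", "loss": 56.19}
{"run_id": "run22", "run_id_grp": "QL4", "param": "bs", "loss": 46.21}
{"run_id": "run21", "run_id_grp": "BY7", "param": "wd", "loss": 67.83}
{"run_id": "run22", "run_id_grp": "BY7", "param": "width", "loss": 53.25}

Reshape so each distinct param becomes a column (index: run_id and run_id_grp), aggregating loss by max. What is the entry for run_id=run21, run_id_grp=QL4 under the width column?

76.5

Rows with run_id=run21, run_id_grp=QL4 and param=width: loss values are 70.62, 0.27, 2.13, 22.43, 76.5, 56.19.
max(70.62, 0.27, 2.13, 22.43, 76.5, 56.19) = 76.5.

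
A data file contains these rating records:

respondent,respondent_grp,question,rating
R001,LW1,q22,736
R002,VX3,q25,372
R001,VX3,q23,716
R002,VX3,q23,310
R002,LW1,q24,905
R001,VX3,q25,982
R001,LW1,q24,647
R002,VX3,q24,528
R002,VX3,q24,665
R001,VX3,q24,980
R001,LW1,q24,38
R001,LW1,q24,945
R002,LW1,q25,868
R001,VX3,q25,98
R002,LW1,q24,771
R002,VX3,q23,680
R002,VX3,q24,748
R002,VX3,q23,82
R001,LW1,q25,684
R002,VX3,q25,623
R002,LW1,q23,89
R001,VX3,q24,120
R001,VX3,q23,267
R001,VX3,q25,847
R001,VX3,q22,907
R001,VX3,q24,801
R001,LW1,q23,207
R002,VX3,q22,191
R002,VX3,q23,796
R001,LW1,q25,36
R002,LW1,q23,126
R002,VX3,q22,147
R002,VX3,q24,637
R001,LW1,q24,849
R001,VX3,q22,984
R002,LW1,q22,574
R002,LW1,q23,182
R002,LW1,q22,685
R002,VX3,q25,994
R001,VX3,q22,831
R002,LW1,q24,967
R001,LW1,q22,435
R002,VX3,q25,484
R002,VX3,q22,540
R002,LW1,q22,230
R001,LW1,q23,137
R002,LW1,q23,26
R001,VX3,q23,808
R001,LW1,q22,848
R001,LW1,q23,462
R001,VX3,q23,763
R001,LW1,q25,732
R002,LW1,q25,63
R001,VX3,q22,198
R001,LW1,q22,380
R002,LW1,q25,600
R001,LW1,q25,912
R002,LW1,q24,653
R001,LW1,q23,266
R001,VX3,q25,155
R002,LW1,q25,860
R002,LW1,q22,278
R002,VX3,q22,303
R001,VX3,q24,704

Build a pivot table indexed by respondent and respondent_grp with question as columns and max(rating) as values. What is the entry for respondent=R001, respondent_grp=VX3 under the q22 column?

984

Rows with respondent=R001, respondent_grp=VX3 and question=q22: rating values are 907, 984, 831, 198.
max(907, 984, 831, 198) = 984.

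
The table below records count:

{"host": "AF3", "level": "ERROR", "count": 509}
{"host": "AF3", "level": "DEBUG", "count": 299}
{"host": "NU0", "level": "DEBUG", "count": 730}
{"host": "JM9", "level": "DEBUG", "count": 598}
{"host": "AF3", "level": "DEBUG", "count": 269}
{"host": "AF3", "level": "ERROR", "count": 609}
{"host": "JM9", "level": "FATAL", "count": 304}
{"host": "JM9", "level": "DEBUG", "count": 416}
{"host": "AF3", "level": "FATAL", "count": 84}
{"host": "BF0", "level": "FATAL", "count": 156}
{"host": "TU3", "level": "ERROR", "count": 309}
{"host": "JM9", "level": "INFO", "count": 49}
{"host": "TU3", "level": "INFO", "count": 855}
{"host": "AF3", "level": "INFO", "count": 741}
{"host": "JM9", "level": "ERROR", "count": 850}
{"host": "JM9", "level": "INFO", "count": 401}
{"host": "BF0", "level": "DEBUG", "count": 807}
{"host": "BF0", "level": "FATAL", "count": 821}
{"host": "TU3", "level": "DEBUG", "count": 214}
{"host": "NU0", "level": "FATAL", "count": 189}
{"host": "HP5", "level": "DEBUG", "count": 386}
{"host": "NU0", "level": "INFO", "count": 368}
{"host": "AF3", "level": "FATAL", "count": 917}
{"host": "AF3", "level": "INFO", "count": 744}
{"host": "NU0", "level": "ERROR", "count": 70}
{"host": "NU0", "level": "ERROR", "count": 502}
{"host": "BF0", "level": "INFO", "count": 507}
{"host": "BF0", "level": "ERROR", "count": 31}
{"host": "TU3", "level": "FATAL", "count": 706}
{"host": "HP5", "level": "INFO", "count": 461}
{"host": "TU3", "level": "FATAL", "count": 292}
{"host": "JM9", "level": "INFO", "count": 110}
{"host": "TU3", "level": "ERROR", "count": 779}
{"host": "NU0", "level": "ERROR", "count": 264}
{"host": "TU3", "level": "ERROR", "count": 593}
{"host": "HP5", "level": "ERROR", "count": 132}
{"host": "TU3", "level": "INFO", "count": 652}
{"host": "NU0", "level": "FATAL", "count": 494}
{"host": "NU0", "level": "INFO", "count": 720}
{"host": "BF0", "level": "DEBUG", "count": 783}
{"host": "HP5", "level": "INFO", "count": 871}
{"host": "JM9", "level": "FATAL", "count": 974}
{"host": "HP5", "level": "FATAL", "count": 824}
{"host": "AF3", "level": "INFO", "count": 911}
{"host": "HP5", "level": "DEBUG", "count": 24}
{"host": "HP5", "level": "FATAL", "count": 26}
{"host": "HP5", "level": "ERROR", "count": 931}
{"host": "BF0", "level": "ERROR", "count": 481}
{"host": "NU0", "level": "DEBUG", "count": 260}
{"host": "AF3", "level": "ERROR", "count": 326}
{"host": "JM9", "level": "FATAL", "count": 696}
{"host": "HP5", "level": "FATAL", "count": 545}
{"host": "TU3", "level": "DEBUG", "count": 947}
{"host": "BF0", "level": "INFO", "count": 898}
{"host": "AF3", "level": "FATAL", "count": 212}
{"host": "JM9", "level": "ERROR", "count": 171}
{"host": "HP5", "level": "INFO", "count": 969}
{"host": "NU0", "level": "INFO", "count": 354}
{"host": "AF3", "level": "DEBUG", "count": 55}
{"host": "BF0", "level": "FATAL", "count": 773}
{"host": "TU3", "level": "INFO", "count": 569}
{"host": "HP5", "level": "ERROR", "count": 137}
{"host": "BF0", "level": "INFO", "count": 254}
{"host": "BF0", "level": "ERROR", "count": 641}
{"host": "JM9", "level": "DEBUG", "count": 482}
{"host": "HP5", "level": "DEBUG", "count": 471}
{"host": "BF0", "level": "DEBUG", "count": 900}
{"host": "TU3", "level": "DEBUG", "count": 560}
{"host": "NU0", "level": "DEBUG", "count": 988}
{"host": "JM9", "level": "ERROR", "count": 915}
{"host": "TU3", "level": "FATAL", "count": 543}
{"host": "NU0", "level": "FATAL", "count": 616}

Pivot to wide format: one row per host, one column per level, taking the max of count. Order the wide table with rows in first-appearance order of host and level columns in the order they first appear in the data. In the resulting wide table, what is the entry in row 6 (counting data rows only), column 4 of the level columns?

With rows in first-appearance order of host, row 6 is host=HP5. level columns in first-appearance order: ERROR, DEBUG, FATAL, INFO; column 4 is INFO.
Long rows with host=HP5, level=INFO: max(461, 871, 969) = 969.

969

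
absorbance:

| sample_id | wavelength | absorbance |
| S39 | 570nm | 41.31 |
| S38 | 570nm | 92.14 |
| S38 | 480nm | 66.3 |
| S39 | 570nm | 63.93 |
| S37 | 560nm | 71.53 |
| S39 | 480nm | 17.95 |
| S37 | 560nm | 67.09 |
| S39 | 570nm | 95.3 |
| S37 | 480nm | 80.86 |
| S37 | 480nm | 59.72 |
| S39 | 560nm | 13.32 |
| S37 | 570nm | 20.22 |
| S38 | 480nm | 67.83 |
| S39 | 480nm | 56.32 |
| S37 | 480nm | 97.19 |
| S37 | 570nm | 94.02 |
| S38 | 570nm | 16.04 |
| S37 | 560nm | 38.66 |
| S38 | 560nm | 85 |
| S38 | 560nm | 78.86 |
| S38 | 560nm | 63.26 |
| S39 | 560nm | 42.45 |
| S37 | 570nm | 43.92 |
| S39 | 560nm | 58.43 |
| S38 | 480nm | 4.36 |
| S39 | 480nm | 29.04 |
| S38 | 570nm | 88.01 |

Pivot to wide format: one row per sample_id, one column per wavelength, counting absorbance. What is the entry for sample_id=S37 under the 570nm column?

3

Rows with sample_id=S37 and wavelength=570nm: absorbance values are 20.22, 94.02, 43.92.
3 rows match — count = 3.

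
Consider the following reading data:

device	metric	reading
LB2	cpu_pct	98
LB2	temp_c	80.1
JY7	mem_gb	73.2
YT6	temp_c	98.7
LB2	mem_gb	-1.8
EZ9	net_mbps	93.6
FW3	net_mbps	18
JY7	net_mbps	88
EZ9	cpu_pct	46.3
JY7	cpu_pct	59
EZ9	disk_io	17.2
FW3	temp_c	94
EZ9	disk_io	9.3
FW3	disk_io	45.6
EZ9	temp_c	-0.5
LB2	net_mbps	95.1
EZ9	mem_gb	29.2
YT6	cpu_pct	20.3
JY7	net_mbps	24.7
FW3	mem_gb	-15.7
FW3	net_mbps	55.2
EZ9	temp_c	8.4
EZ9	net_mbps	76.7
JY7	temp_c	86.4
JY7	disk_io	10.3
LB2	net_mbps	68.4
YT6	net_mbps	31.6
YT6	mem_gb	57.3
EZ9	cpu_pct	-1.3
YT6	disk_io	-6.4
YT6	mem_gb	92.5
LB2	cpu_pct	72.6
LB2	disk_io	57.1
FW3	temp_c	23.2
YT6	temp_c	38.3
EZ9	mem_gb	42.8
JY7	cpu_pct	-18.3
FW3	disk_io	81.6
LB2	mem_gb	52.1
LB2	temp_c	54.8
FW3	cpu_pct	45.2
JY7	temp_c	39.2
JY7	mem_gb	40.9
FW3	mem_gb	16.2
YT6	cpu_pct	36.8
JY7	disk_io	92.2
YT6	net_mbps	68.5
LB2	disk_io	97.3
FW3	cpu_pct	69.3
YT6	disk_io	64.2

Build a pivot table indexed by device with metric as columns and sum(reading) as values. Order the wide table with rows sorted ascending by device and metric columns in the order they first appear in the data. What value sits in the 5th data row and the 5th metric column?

57.8

With rows sorted ascending by device, row 5 is device=YT6. metric columns in first-appearance order: cpu_pct, temp_c, mem_gb, net_mbps, disk_io; column 5 is disk_io.
Long rows with device=YT6, metric=disk_io: -6.4 + 64.2 = 57.8.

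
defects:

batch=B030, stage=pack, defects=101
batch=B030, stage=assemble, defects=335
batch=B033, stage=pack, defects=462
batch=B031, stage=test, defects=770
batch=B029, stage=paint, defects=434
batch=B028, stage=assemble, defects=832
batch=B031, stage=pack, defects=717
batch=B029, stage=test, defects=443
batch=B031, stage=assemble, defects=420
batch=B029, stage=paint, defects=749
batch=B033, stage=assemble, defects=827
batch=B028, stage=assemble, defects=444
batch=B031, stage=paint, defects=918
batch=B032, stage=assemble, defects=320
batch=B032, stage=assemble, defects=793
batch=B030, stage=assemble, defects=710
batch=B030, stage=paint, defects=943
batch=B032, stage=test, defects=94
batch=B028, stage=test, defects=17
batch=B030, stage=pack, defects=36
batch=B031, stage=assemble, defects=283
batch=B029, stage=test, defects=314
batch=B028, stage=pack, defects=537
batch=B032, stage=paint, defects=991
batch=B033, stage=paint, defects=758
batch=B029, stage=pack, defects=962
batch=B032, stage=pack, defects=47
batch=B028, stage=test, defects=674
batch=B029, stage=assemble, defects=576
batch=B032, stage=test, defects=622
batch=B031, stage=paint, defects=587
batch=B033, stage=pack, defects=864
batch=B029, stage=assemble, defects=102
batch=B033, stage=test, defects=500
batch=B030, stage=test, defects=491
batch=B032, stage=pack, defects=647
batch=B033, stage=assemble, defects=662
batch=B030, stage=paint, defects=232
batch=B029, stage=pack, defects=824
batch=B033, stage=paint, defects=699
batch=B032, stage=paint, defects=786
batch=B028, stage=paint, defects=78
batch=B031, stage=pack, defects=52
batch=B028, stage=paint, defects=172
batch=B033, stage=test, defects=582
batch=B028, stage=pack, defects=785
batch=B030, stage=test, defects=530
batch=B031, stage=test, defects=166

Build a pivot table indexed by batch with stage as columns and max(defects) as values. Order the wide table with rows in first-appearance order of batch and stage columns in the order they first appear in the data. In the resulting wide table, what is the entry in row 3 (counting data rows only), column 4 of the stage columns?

918

With rows in first-appearance order of batch, row 3 is batch=B031. stage columns in first-appearance order: pack, assemble, test, paint; column 4 is paint.
Long rows with batch=B031, stage=paint: max(918, 587) = 918.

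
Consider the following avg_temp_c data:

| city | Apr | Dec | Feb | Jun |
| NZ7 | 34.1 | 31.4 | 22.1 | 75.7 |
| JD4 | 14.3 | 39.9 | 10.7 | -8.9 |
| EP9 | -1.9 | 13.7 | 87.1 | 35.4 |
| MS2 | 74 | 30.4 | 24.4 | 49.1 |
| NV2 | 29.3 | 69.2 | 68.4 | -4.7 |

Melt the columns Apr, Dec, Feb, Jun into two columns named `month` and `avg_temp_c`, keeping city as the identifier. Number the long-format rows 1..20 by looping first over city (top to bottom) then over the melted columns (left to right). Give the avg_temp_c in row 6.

20 rows total (5 × 4). Row 6: index ⌊(6-1)/4⌋ = 1 into city → JD4; (6-1) mod 4 = 1 into the melted columns → Dec.
So row 6 is (JD4, Dec, 39.9); avg_temp_c = 39.9.

39.9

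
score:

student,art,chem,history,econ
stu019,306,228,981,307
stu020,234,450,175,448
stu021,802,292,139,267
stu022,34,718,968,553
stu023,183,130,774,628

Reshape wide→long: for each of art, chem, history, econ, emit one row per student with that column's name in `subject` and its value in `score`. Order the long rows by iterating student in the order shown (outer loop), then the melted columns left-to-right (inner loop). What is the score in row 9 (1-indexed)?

802

20 rows total (5 × 4). Row 9: index ⌊(9-1)/4⌋ = 2 into student → stu021; (9-1) mod 4 = 0 into the melted columns → art.
So row 9 is (stu021, art, 802); score = 802.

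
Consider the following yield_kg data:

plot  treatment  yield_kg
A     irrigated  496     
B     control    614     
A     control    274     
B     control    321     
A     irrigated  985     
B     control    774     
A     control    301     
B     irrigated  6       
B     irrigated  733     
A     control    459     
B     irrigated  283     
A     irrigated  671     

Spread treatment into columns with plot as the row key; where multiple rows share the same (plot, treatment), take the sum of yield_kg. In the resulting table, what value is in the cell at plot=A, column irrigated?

Rows with plot=A and treatment=irrigated: yield_kg values are 496, 985, 671.
496 + 985 + 671 = 2152.

2152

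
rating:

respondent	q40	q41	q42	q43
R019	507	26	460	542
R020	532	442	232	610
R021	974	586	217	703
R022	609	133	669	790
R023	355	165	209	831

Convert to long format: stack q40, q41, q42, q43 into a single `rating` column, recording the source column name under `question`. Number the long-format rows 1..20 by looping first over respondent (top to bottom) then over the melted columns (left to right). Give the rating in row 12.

20 rows total (5 × 4). Row 12: index ⌊(12-1)/4⌋ = 2 into respondent → R021; (12-1) mod 4 = 3 into the melted columns → q43.
So row 12 is (R021, q43, 703); rating = 703.

703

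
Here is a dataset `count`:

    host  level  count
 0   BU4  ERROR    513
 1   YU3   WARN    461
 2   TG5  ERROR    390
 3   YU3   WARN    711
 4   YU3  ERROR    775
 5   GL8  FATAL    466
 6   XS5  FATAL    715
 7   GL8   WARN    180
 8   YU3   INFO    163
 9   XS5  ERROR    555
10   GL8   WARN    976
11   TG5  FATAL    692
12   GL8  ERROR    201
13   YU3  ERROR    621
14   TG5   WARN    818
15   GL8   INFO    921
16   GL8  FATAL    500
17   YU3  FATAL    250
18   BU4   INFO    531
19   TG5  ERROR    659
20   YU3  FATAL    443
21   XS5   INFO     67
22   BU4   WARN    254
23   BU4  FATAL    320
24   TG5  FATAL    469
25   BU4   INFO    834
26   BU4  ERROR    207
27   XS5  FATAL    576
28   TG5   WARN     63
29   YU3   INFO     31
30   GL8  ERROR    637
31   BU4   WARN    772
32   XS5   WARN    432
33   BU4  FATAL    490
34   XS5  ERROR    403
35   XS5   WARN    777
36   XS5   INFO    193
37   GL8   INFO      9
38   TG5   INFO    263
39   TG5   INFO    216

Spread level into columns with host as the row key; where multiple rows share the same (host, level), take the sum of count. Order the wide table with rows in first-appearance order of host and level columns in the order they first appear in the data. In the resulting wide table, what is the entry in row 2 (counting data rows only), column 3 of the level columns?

693

With rows in first-appearance order of host, row 2 is host=YU3. level columns in first-appearance order: ERROR, WARN, FATAL, INFO; column 3 is FATAL.
Long rows with host=YU3, level=FATAL: 250 + 443 = 693.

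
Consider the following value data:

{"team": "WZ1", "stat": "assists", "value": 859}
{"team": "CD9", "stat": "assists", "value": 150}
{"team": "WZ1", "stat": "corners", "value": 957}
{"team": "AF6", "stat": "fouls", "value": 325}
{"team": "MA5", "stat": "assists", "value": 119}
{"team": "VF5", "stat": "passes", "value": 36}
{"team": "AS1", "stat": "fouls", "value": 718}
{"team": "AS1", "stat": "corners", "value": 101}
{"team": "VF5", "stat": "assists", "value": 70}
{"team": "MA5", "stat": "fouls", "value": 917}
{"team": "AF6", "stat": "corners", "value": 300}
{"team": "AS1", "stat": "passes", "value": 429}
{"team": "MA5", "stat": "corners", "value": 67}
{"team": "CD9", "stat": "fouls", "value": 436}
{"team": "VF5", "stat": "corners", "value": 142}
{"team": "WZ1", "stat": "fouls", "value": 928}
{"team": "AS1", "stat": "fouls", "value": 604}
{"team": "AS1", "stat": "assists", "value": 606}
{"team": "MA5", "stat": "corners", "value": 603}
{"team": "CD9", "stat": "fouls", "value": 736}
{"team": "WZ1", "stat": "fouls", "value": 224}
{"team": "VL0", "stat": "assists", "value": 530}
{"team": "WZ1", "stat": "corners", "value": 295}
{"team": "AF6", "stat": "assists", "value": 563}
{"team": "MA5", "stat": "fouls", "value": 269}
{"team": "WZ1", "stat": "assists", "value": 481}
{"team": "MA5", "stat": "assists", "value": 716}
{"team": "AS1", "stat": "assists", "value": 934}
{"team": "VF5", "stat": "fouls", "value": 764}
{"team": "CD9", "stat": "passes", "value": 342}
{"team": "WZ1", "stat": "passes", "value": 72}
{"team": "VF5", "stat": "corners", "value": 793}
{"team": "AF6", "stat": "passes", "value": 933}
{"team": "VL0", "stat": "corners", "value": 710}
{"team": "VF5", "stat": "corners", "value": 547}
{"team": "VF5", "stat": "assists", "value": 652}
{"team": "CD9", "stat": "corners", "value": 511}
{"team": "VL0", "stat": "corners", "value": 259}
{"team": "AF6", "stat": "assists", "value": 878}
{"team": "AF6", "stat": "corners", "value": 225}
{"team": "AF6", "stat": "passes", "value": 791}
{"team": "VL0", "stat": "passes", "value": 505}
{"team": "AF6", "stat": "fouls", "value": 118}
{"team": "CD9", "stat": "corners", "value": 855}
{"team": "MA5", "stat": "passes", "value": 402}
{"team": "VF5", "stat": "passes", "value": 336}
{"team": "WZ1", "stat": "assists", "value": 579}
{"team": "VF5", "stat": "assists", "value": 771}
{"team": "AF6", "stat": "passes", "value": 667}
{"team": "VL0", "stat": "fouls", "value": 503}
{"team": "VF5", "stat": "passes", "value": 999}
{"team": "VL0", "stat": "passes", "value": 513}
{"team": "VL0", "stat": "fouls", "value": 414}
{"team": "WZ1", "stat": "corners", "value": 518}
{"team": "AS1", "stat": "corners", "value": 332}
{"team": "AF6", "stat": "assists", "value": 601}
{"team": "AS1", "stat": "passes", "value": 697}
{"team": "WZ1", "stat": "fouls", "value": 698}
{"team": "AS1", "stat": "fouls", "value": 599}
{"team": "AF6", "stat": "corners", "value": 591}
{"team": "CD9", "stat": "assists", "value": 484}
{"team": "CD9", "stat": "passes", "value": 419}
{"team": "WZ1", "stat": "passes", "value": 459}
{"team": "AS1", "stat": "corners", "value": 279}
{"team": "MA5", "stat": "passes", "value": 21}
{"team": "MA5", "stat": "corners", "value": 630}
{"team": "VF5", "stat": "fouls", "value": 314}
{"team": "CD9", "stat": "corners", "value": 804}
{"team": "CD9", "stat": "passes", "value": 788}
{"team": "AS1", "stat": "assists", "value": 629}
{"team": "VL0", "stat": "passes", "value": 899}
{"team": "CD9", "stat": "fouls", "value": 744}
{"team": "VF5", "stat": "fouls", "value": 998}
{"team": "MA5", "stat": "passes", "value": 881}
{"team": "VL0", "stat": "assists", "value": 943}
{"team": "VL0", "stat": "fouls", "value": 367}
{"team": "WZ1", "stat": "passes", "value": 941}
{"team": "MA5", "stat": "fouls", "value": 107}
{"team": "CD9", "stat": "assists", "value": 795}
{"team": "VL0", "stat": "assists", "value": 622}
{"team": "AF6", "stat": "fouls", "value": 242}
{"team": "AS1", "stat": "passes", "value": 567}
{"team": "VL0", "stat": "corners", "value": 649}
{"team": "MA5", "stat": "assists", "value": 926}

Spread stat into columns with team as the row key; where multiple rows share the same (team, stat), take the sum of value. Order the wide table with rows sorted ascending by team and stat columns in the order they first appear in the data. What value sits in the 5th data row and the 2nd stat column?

1482

With rows sorted ascending by team, row 5 is team=VF5. stat columns in first-appearance order: assists, corners, fouls, passes; column 2 is corners.
Long rows with team=VF5, stat=corners: 142 + 793 + 547 = 1482.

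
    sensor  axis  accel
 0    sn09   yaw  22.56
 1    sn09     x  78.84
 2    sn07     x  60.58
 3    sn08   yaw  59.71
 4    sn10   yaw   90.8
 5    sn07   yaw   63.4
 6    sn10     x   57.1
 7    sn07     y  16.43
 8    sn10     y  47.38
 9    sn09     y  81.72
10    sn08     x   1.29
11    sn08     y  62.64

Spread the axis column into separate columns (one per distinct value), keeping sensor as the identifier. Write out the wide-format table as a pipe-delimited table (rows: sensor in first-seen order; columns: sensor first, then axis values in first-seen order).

Columns: sensor plus the 3 distinct axis values (yaw, x, y).
For example, row sn09 column yaw takes accel=22.56 from the long row (sn09, yaw).

| sensor | yaw | x | y |
| sn09 | 22.56 | 78.84 | 81.72 |
| sn07 | 63.4 | 60.58 | 16.43 |
| sn08 | 59.71 | 1.29 | 62.64 |
| sn10 | 90.8 | 57.1 | 47.38 |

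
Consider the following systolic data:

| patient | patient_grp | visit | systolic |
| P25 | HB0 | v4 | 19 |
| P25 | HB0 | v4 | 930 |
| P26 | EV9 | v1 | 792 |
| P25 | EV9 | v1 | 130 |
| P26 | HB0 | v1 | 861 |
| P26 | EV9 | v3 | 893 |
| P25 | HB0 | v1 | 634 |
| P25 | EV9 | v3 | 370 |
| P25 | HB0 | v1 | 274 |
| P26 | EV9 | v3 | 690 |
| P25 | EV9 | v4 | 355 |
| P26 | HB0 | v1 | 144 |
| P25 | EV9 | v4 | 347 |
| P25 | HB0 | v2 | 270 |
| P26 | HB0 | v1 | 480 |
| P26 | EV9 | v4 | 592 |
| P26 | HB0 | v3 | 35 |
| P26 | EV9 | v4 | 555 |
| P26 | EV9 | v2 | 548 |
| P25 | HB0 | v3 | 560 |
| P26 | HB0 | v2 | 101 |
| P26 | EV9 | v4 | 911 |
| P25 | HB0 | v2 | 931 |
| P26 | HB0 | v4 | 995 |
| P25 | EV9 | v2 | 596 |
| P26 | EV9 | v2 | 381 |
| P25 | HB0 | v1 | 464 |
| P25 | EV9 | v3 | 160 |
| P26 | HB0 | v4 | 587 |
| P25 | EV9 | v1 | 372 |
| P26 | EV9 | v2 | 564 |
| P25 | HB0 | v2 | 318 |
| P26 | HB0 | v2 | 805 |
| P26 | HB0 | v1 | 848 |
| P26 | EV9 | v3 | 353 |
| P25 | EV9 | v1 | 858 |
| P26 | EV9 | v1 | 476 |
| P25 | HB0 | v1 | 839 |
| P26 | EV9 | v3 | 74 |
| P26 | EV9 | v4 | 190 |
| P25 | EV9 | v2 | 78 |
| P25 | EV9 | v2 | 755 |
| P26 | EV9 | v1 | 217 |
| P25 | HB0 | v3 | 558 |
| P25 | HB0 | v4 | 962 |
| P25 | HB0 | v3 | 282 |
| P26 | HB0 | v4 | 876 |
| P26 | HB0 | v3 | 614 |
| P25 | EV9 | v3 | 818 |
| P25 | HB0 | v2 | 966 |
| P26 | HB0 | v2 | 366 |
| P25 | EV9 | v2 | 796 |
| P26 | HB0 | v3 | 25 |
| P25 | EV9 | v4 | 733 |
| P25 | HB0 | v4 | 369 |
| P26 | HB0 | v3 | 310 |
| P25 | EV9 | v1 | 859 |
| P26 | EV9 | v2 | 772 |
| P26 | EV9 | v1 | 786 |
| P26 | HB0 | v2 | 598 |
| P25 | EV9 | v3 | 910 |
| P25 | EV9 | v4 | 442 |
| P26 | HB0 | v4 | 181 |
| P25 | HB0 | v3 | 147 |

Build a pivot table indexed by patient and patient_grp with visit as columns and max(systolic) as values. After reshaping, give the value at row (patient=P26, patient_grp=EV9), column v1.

792

Rows with patient=P26, patient_grp=EV9 and visit=v1: systolic values are 792, 476, 217, 786.
max(792, 476, 217, 786) = 792.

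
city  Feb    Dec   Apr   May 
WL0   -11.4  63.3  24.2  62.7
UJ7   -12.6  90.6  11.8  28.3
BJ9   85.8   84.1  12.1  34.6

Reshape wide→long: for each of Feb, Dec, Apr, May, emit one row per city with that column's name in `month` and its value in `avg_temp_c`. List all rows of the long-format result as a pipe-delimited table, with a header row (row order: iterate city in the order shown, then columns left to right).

Each (city, column) pair becomes one row: 3 × 4 = 12 rows.
For example, (WL0, Feb) → avg_temp_c=-11.4.

| city | month | avg_temp_c |
| WL0 | Feb | -11.4 |
| WL0 | Dec | 63.3 |
| WL0 | Apr | 24.2 |
| WL0 | May | 62.7 |
| UJ7 | Feb | -12.6 |
| UJ7 | Dec | 90.6 |
| UJ7 | Apr | 11.8 |
| UJ7 | May | 28.3 |
| BJ9 | Feb | 85.8 |
| BJ9 | Dec | 84.1 |
| BJ9 | Apr | 12.1 |
| BJ9 | May | 34.6 |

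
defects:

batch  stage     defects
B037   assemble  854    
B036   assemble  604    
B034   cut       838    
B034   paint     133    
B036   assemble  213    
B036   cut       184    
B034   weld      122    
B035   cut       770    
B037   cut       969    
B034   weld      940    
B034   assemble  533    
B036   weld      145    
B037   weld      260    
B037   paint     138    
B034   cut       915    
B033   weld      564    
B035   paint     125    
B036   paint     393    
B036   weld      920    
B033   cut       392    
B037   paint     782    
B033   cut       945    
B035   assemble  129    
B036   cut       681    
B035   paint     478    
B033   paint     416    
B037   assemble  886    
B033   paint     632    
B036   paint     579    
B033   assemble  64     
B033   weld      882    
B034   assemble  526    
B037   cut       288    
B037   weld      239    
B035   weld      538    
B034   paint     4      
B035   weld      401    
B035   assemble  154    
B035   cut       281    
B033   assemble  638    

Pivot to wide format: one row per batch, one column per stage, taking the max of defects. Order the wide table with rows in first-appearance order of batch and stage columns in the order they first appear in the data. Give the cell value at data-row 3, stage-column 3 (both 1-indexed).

With rows in first-appearance order of batch, row 3 is batch=B034. stage columns in first-appearance order: assemble, cut, paint, weld; column 3 is paint.
Long rows with batch=B034, stage=paint: max(133, 4) = 133.

133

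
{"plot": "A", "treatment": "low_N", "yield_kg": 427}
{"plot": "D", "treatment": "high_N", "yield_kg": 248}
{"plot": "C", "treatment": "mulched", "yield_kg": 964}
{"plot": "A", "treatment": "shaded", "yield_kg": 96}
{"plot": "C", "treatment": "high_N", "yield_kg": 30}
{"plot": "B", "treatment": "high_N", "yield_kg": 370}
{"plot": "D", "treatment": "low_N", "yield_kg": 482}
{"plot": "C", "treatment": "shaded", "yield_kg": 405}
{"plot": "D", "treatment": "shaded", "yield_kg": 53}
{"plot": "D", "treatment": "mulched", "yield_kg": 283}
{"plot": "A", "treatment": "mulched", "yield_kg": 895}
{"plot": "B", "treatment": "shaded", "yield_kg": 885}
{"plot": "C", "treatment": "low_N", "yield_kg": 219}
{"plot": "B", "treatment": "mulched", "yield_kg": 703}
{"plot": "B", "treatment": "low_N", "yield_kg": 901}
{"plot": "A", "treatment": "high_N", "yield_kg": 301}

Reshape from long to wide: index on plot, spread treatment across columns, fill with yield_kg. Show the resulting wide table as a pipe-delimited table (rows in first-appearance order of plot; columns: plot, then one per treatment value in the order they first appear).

Columns: plot plus the 4 distinct treatment values (low_N, high_N, mulched, shaded).
For example, row A column low_N takes yield_kg=427 from the long row (A, low_N).

| plot | low_N | high_N | mulched | shaded |
| A | 427 | 301 | 895 | 96 |
| D | 482 | 248 | 283 | 53 |
| C | 219 | 30 | 964 | 405 |
| B | 901 | 370 | 703 | 885 |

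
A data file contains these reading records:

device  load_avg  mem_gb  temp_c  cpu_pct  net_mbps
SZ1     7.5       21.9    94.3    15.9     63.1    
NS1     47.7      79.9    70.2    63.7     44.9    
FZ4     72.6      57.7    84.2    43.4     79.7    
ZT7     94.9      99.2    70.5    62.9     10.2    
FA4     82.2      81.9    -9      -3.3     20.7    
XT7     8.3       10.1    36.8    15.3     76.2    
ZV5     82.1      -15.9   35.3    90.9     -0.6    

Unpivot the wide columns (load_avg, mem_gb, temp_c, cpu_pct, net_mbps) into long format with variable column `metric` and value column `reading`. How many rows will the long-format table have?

35

7 device values × 5 melted columns = 35 rows.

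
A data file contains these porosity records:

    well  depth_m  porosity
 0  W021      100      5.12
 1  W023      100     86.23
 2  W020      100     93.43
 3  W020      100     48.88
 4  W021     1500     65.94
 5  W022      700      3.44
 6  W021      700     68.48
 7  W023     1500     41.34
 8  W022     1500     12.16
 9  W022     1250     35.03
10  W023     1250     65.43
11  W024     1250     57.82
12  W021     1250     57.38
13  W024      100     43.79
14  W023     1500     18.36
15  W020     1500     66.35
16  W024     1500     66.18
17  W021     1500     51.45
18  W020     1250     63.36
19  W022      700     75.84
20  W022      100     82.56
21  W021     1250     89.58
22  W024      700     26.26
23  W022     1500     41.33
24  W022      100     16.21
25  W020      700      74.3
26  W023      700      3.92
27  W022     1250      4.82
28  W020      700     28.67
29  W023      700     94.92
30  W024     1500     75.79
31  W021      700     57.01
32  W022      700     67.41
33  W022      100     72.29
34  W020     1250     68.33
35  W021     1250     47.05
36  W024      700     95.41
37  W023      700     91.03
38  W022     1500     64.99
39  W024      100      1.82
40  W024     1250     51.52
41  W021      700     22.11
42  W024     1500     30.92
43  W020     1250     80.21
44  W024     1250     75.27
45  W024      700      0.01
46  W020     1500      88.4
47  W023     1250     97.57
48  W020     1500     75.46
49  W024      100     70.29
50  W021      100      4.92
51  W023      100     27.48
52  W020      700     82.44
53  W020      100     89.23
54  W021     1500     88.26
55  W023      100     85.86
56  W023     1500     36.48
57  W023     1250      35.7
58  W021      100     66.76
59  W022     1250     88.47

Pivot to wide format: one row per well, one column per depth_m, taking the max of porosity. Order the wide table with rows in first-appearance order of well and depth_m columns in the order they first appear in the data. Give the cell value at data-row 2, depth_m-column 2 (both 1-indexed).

With rows in first-appearance order of well, row 2 is well=W023. depth_m columns in first-appearance order: 100, 1500, 700, 1250; column 2 is 1500.
Long rows with well=W023, depth_m=1500: max(41.34, 18.36, 36.48) = 41.34.

41.34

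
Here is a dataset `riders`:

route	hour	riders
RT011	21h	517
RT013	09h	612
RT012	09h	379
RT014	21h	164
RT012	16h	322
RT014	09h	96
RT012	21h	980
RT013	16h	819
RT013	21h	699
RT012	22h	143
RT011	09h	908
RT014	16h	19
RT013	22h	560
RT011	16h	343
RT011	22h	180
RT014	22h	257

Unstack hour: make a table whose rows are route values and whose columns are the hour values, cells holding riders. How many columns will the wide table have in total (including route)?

5

1 column for route plus 4 distinct hour values → 5 columns.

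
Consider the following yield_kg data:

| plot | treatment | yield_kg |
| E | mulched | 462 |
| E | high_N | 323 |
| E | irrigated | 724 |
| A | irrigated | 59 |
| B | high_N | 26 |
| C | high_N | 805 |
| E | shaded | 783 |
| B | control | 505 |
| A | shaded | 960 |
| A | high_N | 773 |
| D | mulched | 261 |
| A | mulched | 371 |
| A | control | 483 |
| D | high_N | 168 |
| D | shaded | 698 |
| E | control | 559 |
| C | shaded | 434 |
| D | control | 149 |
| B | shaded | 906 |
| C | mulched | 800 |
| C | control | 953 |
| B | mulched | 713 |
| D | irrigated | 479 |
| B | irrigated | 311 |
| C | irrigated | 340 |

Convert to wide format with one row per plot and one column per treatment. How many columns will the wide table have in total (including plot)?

1 column for plot plus 5 distinct treatment values → 6 columns.

6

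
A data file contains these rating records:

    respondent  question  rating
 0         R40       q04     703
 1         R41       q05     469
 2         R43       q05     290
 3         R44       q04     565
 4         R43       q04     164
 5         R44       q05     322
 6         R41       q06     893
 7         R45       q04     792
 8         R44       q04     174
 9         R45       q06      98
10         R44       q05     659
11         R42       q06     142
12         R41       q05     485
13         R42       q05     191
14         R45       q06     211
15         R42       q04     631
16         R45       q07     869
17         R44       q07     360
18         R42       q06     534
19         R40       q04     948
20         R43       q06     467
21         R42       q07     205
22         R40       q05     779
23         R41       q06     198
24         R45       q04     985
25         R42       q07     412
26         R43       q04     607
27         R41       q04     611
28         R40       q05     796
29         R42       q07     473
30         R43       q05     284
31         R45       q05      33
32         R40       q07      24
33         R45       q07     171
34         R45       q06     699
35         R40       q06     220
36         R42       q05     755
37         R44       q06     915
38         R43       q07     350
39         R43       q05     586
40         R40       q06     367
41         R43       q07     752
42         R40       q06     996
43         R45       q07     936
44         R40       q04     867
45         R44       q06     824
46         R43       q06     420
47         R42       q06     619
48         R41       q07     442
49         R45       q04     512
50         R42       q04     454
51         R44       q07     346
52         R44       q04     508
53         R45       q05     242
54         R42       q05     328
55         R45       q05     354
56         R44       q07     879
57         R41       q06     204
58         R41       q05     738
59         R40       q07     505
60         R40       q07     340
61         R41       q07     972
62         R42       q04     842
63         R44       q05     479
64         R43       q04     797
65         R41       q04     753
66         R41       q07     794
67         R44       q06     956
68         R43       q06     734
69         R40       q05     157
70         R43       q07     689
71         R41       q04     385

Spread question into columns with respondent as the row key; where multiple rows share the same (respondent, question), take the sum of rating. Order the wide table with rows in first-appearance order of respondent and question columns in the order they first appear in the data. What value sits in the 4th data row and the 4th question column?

1585

With rows in first-appearance order of respondent, row 4 is respondent=R44. question columns in first-appearance order: q04, q05, q06, q07; column 4 is q07.
Long rows with respondent=R44, question=q07: 360 + 346 + 879 = 1585.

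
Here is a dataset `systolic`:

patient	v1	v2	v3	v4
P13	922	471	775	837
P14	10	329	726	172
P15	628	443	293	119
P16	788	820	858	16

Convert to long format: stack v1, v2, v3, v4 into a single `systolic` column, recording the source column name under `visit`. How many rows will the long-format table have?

16

4 patient values × 4 melted columns = 16 rows.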